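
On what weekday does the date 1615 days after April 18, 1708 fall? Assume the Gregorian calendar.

Monday

First find the weekday of Apr 18, 1708. Doomsday rule: the anchor day for the 1700s is Sunday. For year 08: 8÷12 = 0 r 8, and 8÷4 = 2, so 0+8+2 = 10.
Sunday + 10 ≡ Wednesday — that's 1708's doomsday.
In April the doomsday date is Apr 4.
Apr 18 is 14 days after Apr 4; 14 mod 7 = 0, so Wednesday + 0 = Wednesday.
1615 mod 7 = 5, so 1615 days after a Wednesday is Wednesday + 5 = Monday.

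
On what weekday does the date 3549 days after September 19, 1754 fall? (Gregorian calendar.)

Thursday

Sep 19, 1754 is a Thursday.
3549 mod 7 = 0, so 3549 days after a Thursday is Thursday + 0 = Thursday.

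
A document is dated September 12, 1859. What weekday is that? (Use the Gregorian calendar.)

January 1, 1859 is a Saturday.
Jan 1, 1859 → Feb 1, 1859: 31 days (January has 31).
Feb 1, 1859 → Mar 1, 1859: 28 days (February has 28).
Mar 1, 1859 → Apr 1, 1859: 31 days (March has 31).
Apr 1, 1859 → May 1, 1859: 30 days (April has 30).
May 1, 1859 → Jun 1, 1859: 31 days (May has 31).
Jun 1, 1859 → Jul 1, 1859: 30 days (June has 30).
Jul 1, 1859 → Aug 1, 1859: 31 days (July has 31).
Aug 1, 1859 → Sep 1, 1859: 31 days (August has 31).
Sep 1, 1859 → Sep 12, 1859: 11 days.
Total: 254 days.
254 mod 7 = 2, so Saturday + 2 = Monday.

Monday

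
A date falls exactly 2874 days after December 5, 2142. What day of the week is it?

Sunday

First find the weekday of Dec 5, 2142. Doomsday rule: the anchor day for the 2100s is Sunday. For year 42: 42÷12 = 3 r 6, and 6÷4 = 1, so 3+6+1 = 10.
Sunday + 10 ≡ Wednesday — that's 2142's doomsday.
In December the doomsday date is Dec 12.
Dec 5 is 7 days before Dec 12; 7 mod 7 = 0, so Wednesday − 0 = Wednesday.
2874 mod 7 = 4, so 2874 days after a Wednesday is Wednesday + 4 = Sunday.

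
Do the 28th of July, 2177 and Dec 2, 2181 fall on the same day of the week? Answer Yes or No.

From Jul 28, 2177 to Dec 2, 2181 is 1588 days.
1588 mod 7 = 6, so they are different weekdays.
(Jul 28, 2177 is a Monday; Dec 2, 2181 is a Sunday.)

No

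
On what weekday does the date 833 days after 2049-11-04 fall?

First find the weekday of Nov 4, 2049. Doomsday rule: the anchor day for the 2000s is Tuesday. For year 49: 49÷12 = 4 r 1, and 1÷4 = 0, so 4+1+0 = 5.
Tuesday + 5 ≡ Sunday — that's 2049's doomsday.
In November the doomsday date is Nov 7.
Nov 4 is 3 days before Nov 7; 3 mod 7 = 3, so Sunday − 3 = Thursday.
833 mod 7 = 0, so 833 days after a Thursday is Thursday + 0 = Thursday.

Thursday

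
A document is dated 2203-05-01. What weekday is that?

Sunday

Doomsday rule: the anchor day for the 2200s is Friday. For year 03: 3÷12 = 0 r 3, and 3÷4 = 0, so 0+3+0 = 3.
Friday + 3 ≡ Monday — that's 2203's doomsday.
In May the doomsday date is May 9.
May 1 is 8 days before May 9; 8 mod 7 = 1, so Monday − 1 = Sunday.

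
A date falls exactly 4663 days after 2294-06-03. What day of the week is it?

Monday

Jun 3, 2294 is a Sunday.
4663 mod 7 = 1, so 4663 days after a Sunday is Sunday + 1 = Monday.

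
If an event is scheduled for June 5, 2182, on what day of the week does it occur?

Wednesday

Doomsday rule: the anchor day for the 2100s is Sunday. For year 82: 82÷12 = 6 r 10, and 10÷4 = 2, so 6+10+2 = 18.
Sunday + 18 ≡ Thursday — that's 2182's doomsday.
In June the doomsday date is Jun 6.
Jun 5 is 1 day before Jun 6; 1 mod 7 = 1, so Thursday − 1 = Wednesday.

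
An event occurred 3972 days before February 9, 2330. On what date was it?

March 27, 2319

−365 (one year) → Feb 9, 2329 (3607 left).
−366 (one year; includes Feb 29, 2328) → Feb 9, 2328 (3241 left).
−365 (one year) → Feb 9, 2327 (2876 left).
−365 (one year) → Feb 9, 2326 (2511 left).
−365 (one year) → Feb 9, 2325 (2146 left).
−366 (one year; includes Feb 29, 2324) → Feb 9, 2324 (1780 left).
−365 (one year) → Feb 9, 2323 (1415 left).
−365 (one year) → Feb 9, 2322 (1050 left).
−365 (one year) → Feb 9, 2321 (685 left).
−366 (one year; includes Feb 29, 2320) → Feb 9, 2320 (319 left).
−9 → Jan 31, 2320 (end of Jan, 31 days; 310 left).
−31 → Dec 31, 2319 (end of Dec, 31 days; 279 left).
−31 → Nov 30, 2319 (end of Nov, 30 days; 248 left).
−30 → Oct 31, 2319 (end of Oct, 31 days; 218 left).
−31 → Sep 30, 2319 (end of Sep, 30 days; 187 left).
−30 → Aug 31, 2319 (end of Aug, 31 days; 157 left).
−31 → Jul 31, 2319 (end of Jul, 31 days; 126 left).
−31 → Jun 30, 2319 (end of Jun, 30 days; 95 left).
−30 → May 31, 2319 (end of May, 31 days; 65 left).
−31 → Apr 30, 2319 (end of Apr, 30 days; 34 left).
−30 → Mar 31, 2319 (end of Mar, 31 days; 4 left).
−4 → Mar 27, 2319.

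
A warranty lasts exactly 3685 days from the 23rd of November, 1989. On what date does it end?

December 26, 1999

+365 (one year) → Nov 23, 1990 (3320 left).
+365 (one year) → Nov 23, 1991 (2955 left).
+366 (one year; includes Feb 29, 1992) → Nov 23, 1992 (2589 left).
+365 (one year) → Nov 23, 1993 (2224 left).
+365 (one year) → Nov 23, 1994 (1859 left).
+365 (one year) → Nov 23, 1995 (1494 left).
+366 (one year; includes Feb 29, 1996) → Nov 23, 1996 (1128 left).
+365 (one year) → Nov 23, 1997 (763 left).
+365 (one year) → Nov 23, 1998 (398 left).
Nov has 30 days: +8 → Dec 1, 1998 (390 left).
Dec has 31 days: +31 → Jan 1, 1999 (359 left).
Jan has 31 days: +31 → Feb 1, 1999 (328 left).
Feb has 28 days: +28 → Mar 1, 1999 (300 left).
Mar has 31 days: +31 → Apr 1, 1999 (269 left).
Apr has 30 days: +30 → May 1, 1999 (239 left).
May has 31 days: +31 → Jun 1, 1999 (208 left).
Jun has 30 days: +30 → Jul 1, 1999 (178 left).
Jul has 31 days: +31 → Aug 1, 1999 (147 left).
Aug has 31 days: +31 → Sep 1, 1999 (116 left).
Sep has 30 days: +30 → Oct 1, 1999 (86 left).
Oct has 31 days: +31 → Nov 1, 1999 (55 left).
Nov has 30 days: +30 → Dec 1, 1999 (25 left).
+25 → Dec 26, 1999.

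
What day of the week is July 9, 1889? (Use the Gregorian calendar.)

Doomsday rule: the anchor day for the 1800s is Friday. For year 89: 89÷12 = 7 r 5, and 5÷4 = 1, so 7+5+1 = 13.
Friday + 13 ≡ Thursday — that's 1889's doomsday.
In July the doomsday date is Jul 11.
Jul 9 is 2 days before Jul 11; 2 mod 7 = 2, so Thursday − 2 = Tuesday.

Tuesday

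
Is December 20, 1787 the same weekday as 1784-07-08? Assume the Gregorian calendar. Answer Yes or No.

Yes

From Jul 8, 1784 to Dec 20, 1787 is 1260 days.
1260 mod 7 = 0, so they are the same weekday.
(Jul 8, 1784 is a Thursday; Dec 20, 1787 is a Thursday.)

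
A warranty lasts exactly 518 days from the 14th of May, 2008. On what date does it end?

+365 (one year) → May 14, 2009 (153 left).
May has 31 days: +18 → Jun 1, 2009 (135 left).
Jun has 30 days: +30 → Jul 1, 2009 (105 left).
Jul has 31 days: +31 → Aug 1, 2009 (74 left).
Aug has 31 days: +31 → Sep 1, 2009 (43 left).
Sep has 30 days: +30 → Oct 1, 2009 (13 left).
+13 → Oct 14, 2009.

October 14, 2009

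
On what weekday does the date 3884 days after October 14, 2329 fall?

Sunday

Oct 14, 2329 is a Monday.
3884 mod 7 = 6, so 3884 days after a Monday is Monday + 6 = Sunday.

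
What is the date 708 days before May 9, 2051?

May 31, 2049

−365 (one year) → May 9, 2050 (343 left).
−9 → Apr 30, 2050 (end of Apr, 30 days; 334 left).
−30 → Mar 31, 2050 (end of Mar, 31 days; 304 left).
−31 → Feb 28, 2050 (end of Feb, 28 days; 273 left).
−28 → Jan 31, 2050 (end of Jan, 31 days; 245 left).
−31 → Dec 31, 2049 (end of Dec, 31 days; 214 left).
−31 → Nov 30, 2049 (end of Nov, 30 days; 183 left).
−30 → Oct 31, 2049 (end of Oct, 31 days; 153 left).
−31 → Sep 30, 2049 (end of Sep, 30 days; 122 left).
−30 → Aug 31, 2049 (end of Aug, 31 days; 92 left).
−31 → Jul 31, 2049 (end of Jul, 31 days; 61 left).
−31 → Jun 30, 2049 (end of Jun, 30 days; 30 left).
−30 → May 31, 2049 (end of May, 31 days; 0 left).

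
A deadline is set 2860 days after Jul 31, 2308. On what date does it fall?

+365 (one year) → Jul 31, 2309 (2495 left).
+365 (one year) → Jul 31, 2310 (2130 left).
+365 (one year) → Jul 31, 2311 (1765 left).
+366 (one year; includes Feb 29, 2312) → Jul 31, 2312 (1399 left).
+365 (one year) → Jul 31, 2313 (1034 left).
+365 (one year) → Jul 31, 2314 (669 left).
+365 (one year) → Jul 31, 2315 (304 left).
Jul has 31 days: +1 → Aug 1, 2315 (303 left).
Aug has 31 days: +31 → Sep 1, 2315 (272 left).
Sep has 30 days: +30 → Oct 1, 2315 (242 left).
Oct has 31 days: +31 → Nov 1, 2315 (211 left).
Nov has 30 days: +30 → Dec 1, 2315 (181 left).
Dec has 31 days: +31 → Jan 1, 2316 (150 left).
Jan has 31 days: +31 → Feb 1, 2316 (119 left).
Feb has 29 days: +29 → Mar 1, 2316 (90 left).
Mar has 31 days: +31 → Apr 1, 2316 (59 left).
Apr has 30 days: +30 → May 1, 2316 (29 left).
+29 → May 30, 2316.

May 30, 2316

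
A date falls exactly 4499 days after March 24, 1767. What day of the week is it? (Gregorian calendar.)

First find the weekday of Mar 24, 1767. Doomsday rule: the anchor day for the 1700s is Sunday. For year 67: 67÷12 = 5 r 7, and 7÷4 = 1, so 5+7+1 = 13.
Sunday + 13 ≡ Saturday — that's 1767's doomsday.
In March the doomsday date is Mar 14.
Mar 24 is 10 days after Mar 14; 10 mod 7 = 3, so Saturday + 3 = Tuesday.
4499 mod 7 = 5, so 4499 days after a Tuesday is Tuesday + 5 = Sunday.

Sunday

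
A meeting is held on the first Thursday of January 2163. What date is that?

January 1, 2163 is a Saturday.
The first Thursday is therefore January 6 (5 days later).

January 6, 2163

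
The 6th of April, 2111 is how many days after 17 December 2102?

3032

Dec 17, 2102 → Dec 17, 2103: 365 days.
Dec 17, 2103 → Dec 17, 2104: 366 days (Feb 29, 2104 is in that span).
Dec 17, 2104 → Dec 17, 2105: 365 days.
Dec 17, 2105 → Dec 17, 2106: 365 days.
Dec 17, 2106 → Dec 17, 2107: 365 days.
Dec 17, 2107 → Dec 17, 2108: 366 days (Feb 29, 2108 is in that span).
Dec 17, 2108 → Dec 17, 2109: 365 days.
Dec 17, 2109 → Dec 17, 2110: 365 days.
Dec 17, 2110 → Jan 17, 2111: 31 days (December has 31).
Jan 17, 2111 → Feb 17, 2111: 31 days (January has 31).
Feb 17, 2111 → Mar 17, 2111: 28 days (February has 28).
Mar 17, 2111 → Apr 6, 2111: 20 days.
Total: 3032 days.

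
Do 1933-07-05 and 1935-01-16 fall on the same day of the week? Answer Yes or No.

From Jul 5, 1933 to Jan 16, 1935 is 560 days.
560 mod 7 = 0, so they are the same weekday.
(Jul 5, 1933 is a Wednesday; Jan 16, 1935 is a Wednesday.)

Yes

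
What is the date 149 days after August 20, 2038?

Aug has 31 days: +12 → Sep 1, 2038 (137 left).
Sep has 30 days: +30 → Oct 1, 2038 (107 left).
Oct has 31 days: +31 → Nov 1, 2038 (76 left).
Nov has 30 days: +30 → Dec 1, 2038 (46 left).
Dec has 31 days: +31 → Jan 1, 2039 (15 left).
+15 → Jan 16, 2039.

January 16, 2039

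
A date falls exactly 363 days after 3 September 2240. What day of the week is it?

Wednesday

First find the weekday of Sep 3, 2240. Doomsday rule: the anchor day for the 2200s is Friday. For year 40: 40÷12 = 3 r 4, and 4÷4 = 1, so 3+4+1 = 8.
Friday + 8 ≡ Saturday — that's 2240's doomsday.
In September the doomsday date is Sep 5.
Sep 3 is 2 days before Sep 5; 2 mod 7 = 2, so Saturday − 2 = Thursday.
363 mod 7 = 6, so 363 days after a Thursday is Thursday + 6 = Wednesday.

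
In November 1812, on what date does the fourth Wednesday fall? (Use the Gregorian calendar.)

November 1, 1812 is a Sunday.
The first Wednesday is therefore November 4 (3 days later).
The fourth Wednesday is 4 + 3×7 = November 25.

November 25, 1812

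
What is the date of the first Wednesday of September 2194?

September 3, 2194

September 1, 2194 is a Monday.
The first Wednesday is therefore September 3 (2 days later).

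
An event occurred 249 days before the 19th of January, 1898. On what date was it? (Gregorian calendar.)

May 15, 1897

−19 → Dec 31, 1897 (end of Dec, 31 days; 230 left).
−31 → Nov 30, 1897 (end of Nov, 30 days; 199 left).
−30 → Oct 31, 1897 (end of Oct, 31 days; 169 left).
−31 → Sep 30, 1897 (end of Sep, 30 days; 138 left).
−30 → Aug 31, 1897 (end of Aug, 31 days; 108 left).
−31 → Jul 31, 1897 (end of Jul, 31 days; 77 left).
−31 → Jun 30, 1897 (end of Jun, 30 days; 46 left).
−30 → May 31, 1897 (end of May, 31 days; 16 left).
−16 → May 15, 1897.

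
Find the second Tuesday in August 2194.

August 1, 2194 is a Friday.
The first Tuesday is therefore August 5 (4 days later).
The second Tuesday is 5 + 1×7 = August 12.

August 12, 2194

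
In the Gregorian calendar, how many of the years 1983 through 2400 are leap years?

102

Multiples of 4 in [1983,2400]: 105.
Of those, multiples of 100: 5 (not leap unless ÷400).
Multiples of 400: 2.
Leap years = 105 − 5 + 2 = 102.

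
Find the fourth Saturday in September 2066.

September 25, 2066

September 1, 2066 is a Wednesday.
The first Saturday is therefore September 4 (3 days later).
The fourth Saturday is 4 + 3×7 = September 25.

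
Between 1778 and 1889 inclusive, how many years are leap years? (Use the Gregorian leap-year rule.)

Multiples of 4 in [1778,1889]: 28.
Of those, multiples of 100: 1 (not leap unless ÷400).
Multiples of 400: 0.
Leap years = 28 − 1 + 0 = 27.

27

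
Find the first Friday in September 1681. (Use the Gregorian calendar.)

September 5, 1681

September 1, 1681 is a Monday.
The first Friday is therefore September 5 (4 days later).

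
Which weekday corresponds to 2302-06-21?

Doomsday rule: the anchor day for the 2300s is Wednesday. For year 02: 2÷12 = 0 r 2, and 2÷4 = 0, so 0+2+0 = 2.
Wednesday + 2 ≡ Friday — that's 2302's doomsday.
In June the doomsday date is Jun 6.
Jun 21 is 15 days after Jun 6; 15 mod 7 = 1, so Friday + 1 = Saturday.

Saturday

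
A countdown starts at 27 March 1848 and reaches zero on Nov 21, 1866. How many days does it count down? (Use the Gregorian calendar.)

Mar 27, 1848 → Mar 27, 1849: 365 days.
Mar 27, 1849 → Mar 27, 1850: 365 days.
Mar 27, 1850 → Mar 27, 1851: 365 days.
Mar 27, 1851 → Mar 27, 1852: 366 days (Feb 29, 1852 is in that span).
Mar 27, 1852 → Mar 27, 1853: 365 days.
Mar 27, 1853 → Mar 27, 1854: 365 days.
Mar 27, 1854 → Mar 27, 1855: 365 days.
Mar 27, 1855 → Mar 27, 1856: 366 days (Feb 29, 1856 is in that span).
Mar 27, 1856 → Mar 27, 1857: 365 days.
Mar 27, 1857 → Mar 27, 1858: 365 days.
Mar 27, 1858 → Mar 27, 1859: 365 days.
Mar 27, 1859 → Mar 27, 1860: 366 days (Feb 29, 1860 is in that span).
Mar 27, 1860 → Mar 27, 1861: 365 days.
Mar 27, 1861 → Mar 27, 1862: 365 days.
Mar 27, 1862 → Mar 27, 1863: 365 days.
Mar 27, 1863 → Mar 27, 1864: 366 days (Feb 29, 1864 is in that span).
Mar 27, 1864 → Mar 27, 1865: 365 days.
Mar 27, 1865 → Mar 27, 1866: 365 days.
Mar 27, 1866 → Apr 27, 1866: 31 days (March has 31).
Apr 27, 1866 → May 27, 1866: 30 days (April has 30).
May 27, 1866 → Jun 27, 1866: 31 days (May has 31).
Jun 27, 1866 → Jul 27, 1866: 30 days (June has 30).
Jul 27, 1866 → Aug 27, 1866: 31 days (July has 31).
Aug 27, 1866 → Sep 27, 1866: 31 days (August has 31).
Sep 27, 1866 → Oct 27, 1866: 30 days (September has 30).
Oct 27, 1866 → Nov 21, 1866: 25 days.
Total: 6813 days.

6813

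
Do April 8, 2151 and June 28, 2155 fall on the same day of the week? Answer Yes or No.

From Apr 8, 2151 to Jun 28, 2155 is 1542 days.
1542 mod 7 = 2, so they are different weekdays.
(Apr 8, 2151 is a Thursday; Jun 28, 2155 is a Saturday.)

No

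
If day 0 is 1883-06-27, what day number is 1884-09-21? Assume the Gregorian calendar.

Jun 27, 1883 → Jun 27, 1884: 366 days (Feb 29, 1884 is in that span).
Jun 27, 1884 → Jul 27, 1884: 30 days (June has 30).
Jul 27, 1884 → Aug 27, 1884: 31 days (July has 31).
Aug 27, 1884 → Sep 21, 1884: 25 days.
Total: 452 days.

452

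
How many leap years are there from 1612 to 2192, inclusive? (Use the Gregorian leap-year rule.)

142

Multiples of 4 in [1612,2192]: 146.
Of those, multiples of 100: 5 (not leap unless ÷400).
Multiples of 400: 1.
Leap years = 146 − 5 + 1 = 142.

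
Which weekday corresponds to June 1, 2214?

Doomsday rule: the anchor day for the 2200s is Friday. For year 14: 14÷12 = 1 r 2, and 2÷4 = 0, so 1+2+0 = 3.
Friday + 3 ≡ Monday — that's 2214's doomsday.
In June the doomsday date is Jun 6.
Jun 1 is 5 days before Jun 6; 5 mod 7 = 5, so Monday − 5 = Wednesday.

Wednesday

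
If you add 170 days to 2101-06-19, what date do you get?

Jun has 30 days: +12 → Jul 1, 2101 (158 left).
Jul has 31 days: +31 → Aug 1, 2101 (127 left).
Aug has 31 days: +31 → Sep 1, 2101 (96 left).
Sep has 30 days: +30 → Oct 1, 2101 (66 left).
Oct has 31 days: +31 → Nov 1, 2101 (35 left).
Nov has 30 days: +30 → Dec 1, 2101 (5 left).
+5 → Dec 6, 2101.

December 6, 2101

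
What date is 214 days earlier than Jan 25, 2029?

−25 → Dec 31, 2028 (end of Dec, 31 days; 189 left).
−31 → Nov 30, 2028 (end of Nov, 30 days; 158 left).
−30 → Oct 31, 2028 (end of Oct, 31 days; 128 left).
−31 → Sep 30, 2028 (end of Sep, 30 days; 97 left).
−30 → Aug 31, 2028 (end of Aug, 31 days; 67 left).
−31 → Jul 31, 2028 (end of Jul, 31 days; 36 left).
−31 → Jun 30, 2028 (end of Jun, 30 days; 5 left).
−5 → Jun 25, 2028.

June 25, 2028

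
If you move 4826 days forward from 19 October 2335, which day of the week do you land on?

Oct 19, 2335 is a Saturday.
4826 mod 7 = 3, so 4826 days after a Saturday is Saturday + 3 = Tuesday.

Tuesday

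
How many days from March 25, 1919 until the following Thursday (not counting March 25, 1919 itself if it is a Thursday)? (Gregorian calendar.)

2

Mar 25, 1919 is a Tuesday.
From Tuesday to the next Thursday is 2 days.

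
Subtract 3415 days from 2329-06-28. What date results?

−365 (one year) → Jun 28, 2328 (3050 left).
−366 (one year; includes Feb 29, 2328) → Jun 28, 2327 (2684 left).
−365 (one year) → Jun 28, 2326 (2319 left).
−365 (one year) → Jun 28, 2325 (1954 left).
−365 (one year) → Jun 28, 2324 (1589 left).
−366 (one year; includes Feb 29, 2324) → Jun 28, 2323 (1223 left).
−365 (one year) → Jun 28, 2322 (858 left).
−365 (one year) → Jun 28, 2321 (493 left).
−365 (one year) → Jun 28, 2320 (128 left).
−28 → May 31, 2320 (end of May, 31 days; 100 left).
−31 → Apr 30, 2320 (end of Apr, 30 days; 69 left).
−30 → Mar 31, 2320 (end of Mar, 31 days; 39 left).
−31 → Feb 29, 2320 (end of Feb, 29 days; 8 left).
−8 → Feb 21, 2320.

February 21, 2320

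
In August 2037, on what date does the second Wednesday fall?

August 1, 2037 is a Saturday.
The first Wednesday is therefore August 5 (4 days later).
The second Wednesday is 5 + 1×7 = August 12.

August 12, 2037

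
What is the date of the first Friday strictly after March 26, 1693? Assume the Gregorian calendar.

Mar 26, 1693 is a Thursday.
From Thursday to the next Friday is 1 day.
Mar 26, 1693 + 1 = Mar 27, 1693.

March 27, 1693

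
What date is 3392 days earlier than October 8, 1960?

June 26, 1951

−366 (one year; includes Feb 29, 1960) → Oct 8, 1959 (3026 left).
−365 (one year) → Oct 8, 1958 (2661 left).
−365 (one year) → Oct 8, 1957 (2296 left).
−365 (one year) → Oct 8, 1956 (1931 left).
−366 (one year; includes Feb 29, 1956) → Oct 8, 1955 (1565 left).
−365 (one year) → Oct 8, 1954 (1200 left).
−365 (one year) → Oct 8, 1953 (835 left).
−365 (one year) → Oct 8, 1952 (470 left).
−366 (one year; includes Feb 29, 1952) → Oct 8, 1951 (104 left).
−8 → Sep 30, 1951 (end of Sep, 30 days; 96 left).
−30 → Aug 31, 1951 (end of Aug, 31 days; 66 left).
−31 → Jul 31, 1951 (end of Jul, 31 days; 35 left).
−31 → Jun 30, 1951 (end of Jun, 30 days; 4 left).
−4 → Jun 26, 1951.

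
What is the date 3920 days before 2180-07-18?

October 24, 2169

−366 (one year; includes Feb 29, 2180) → Jul 18, 2179 (3554 left).
−365 (one year) → Jul 18, 2178 (3189 left).
−365 (one year) → Jul 18, 2177 (2824 left).
−365 (one year) → Jul 18, 2176 (2459 left).
−366 (one year; includes Feb 29, 2176) → Jul 18, 2175 (2093 left).
−365 (one year) → Jul 18, 2174 (1728 left).
−365 (one year) → Jul 18, 2173 (1363 left).
−365 (one year) → Jul 18, 2172 (998 left).
−366 (one year; includes Feb 29, 2172) → Jul 18, 2171 (632 left).
−365 (one year) → Jul 18, 2170 (267 left).
−18 → Jun 30, 2170 (end of Jun, 30 days; 249 left).
−30 → May 31, 2170 (end of May, 31 days; 219 left).
−31 → Apr 30, 2170 (end of Apr, 30 days; 188 left).
−30 → Mar 31, 2170 (end of Mar, 31 days; 158 left).
−31 → Feb 28, 2170 (end of Feb, 28 days; 127 left).
−28 → Jan 31, 2170 (end of Jan, 31 days; 99 left).
−31 → Dec 31, 2169 (end of Dec, 31 days; 68 left).
−31 → Nov 30, 2169 (end of Nov, 30 days; 37 left).
−30 → Oct 31, 2169 (end of Oct, 31 days; 7 left).
−7 → Oct 24, 2169.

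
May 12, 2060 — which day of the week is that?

Doomsday rule: the anchor day for the 2000s is Tuesday. For year 60: 60÷12 = 5 r 0, and 0÷4 = 0, so 5+0+0 = 5.
Tuesday + 5 ≡ Sunday — that's 2060's doomsday.
In May the doomsday date is May 9.
May 12 is 3 days after May 9; 3 mod 7 = 3, so Sunday + 3 = Wednesday.

Wednesday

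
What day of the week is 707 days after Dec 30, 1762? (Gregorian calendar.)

Thursday

Dec 30, 1762 is a Thursday.
707 mod 7 = 0, so 707 days after a Thursday is Thursday + 0 = Thursday.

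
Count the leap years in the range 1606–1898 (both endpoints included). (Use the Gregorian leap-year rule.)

71

Multiples of 4 in [1606,1898]: 73.
Of those, multiples of 100: 2 (not leap unless ÷400).
Multiples of 400: 0.
Leap years = 73 − 2 + 0 = 71.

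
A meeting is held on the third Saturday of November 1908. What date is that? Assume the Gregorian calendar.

November 21, 1908

November 1, 1908 is a Sunday.
The first Saturday is therefore November 7 (6 days later).
The third Saturday is 7 + 2×7 = November 21.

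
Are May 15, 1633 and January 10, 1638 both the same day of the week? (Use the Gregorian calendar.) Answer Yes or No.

Yes

From May 15, 1633 to Jan 10, 1638 is 1701 days.
1701 mod 7 = 0, so they are the same weekday.
(May 15, 1633 is a Sunday; Jan 10, 1638 is a Sunday.)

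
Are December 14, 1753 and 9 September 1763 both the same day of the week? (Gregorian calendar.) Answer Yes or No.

Yes

From Dec 14, 1753 to Sep 9, 1763 is 3556 days.
3556 mod 7 = 0, so they are the same weekday.
(Dec 14, 1753 is a Friday; Sep 9, 1763 is a Friday.)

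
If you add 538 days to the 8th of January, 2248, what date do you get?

+366 (one year; includes Feb 29, 2248) → Jan 8, 2249 (172 left).
Jan has 31 days: +24 → Feb 1, 2249 (148 left).
Feb has 28 days: +28 → Mar 1, 2249 (120 left).
Mar has 31 days: +31 → Apr 1, 2249 (89 left).
Apr has 30 days: +30 → May 1, 2249 (59 left).
May has 31 days: +31 → Jun 1, 2249 (28 left).
+28 → Jun 29, 2249.

June 29, 2249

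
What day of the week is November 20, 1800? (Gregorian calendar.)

Thursday

Doomsday rule: the anchor day for the 1800s is Friday. For year 00: 0÷12 = 0 r 0, and 0÷4 = 0, so 0+0+0 = 0.
Friday + 0 ≡ Friday — that's 1800's doomsday.
In November the doomsday date is Nov 7.
Nov 20 is 13 days after Nov 7; 13 mod 7 = 6, so Friday + 6 = Thursday.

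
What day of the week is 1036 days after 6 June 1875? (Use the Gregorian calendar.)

Jun 6, 1875 is a Sunday.
1036 mod 7 = 0, so 1036 days after a Sunday is Sunday + 0 = Sunday.

Sunday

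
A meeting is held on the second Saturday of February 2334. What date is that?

February 10, 2334

February 1, 2334 is a Thursday.
The first Saturday is therefore February 3 (2 days later).
The second Saturday is 3 + 1×7 = February 10.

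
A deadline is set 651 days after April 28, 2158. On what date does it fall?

+365 (one year) → Apr 28, 2159 (286 left).
Apr has 30 days: +3 → May 1, 2159 (283 left).
May has 31 days: +31 → Jun 1, 2159 (252 left).
Jun has 30 days: +30 → Jul 1, 2159 (222 left).
Jul has 31 days: +31 → Aug 1, 2159 (191 left).
Aug has 31 days: +31 → Sep 1, 2159 (160 left).
Sep has 30 days: +30 → Oct 1, 2159 (130 left).
Oct has 31 days: +31 → Nov 1, 2159 (99 left).
Nov has 30 days: +30 → Dec 1, 2159 (69 left).
Dec has 31 days: +31 → Jan 1, 2160 (38 left).
Jan has 31 days: +31 → Feb 1, 2160 (7 left).
+7 → Feb 8, 2160.

February 8, 2160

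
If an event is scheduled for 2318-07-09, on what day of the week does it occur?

Tuesday

Doomsday rule: the anchor day for the 2300s is Wednesday. For year 18: 18÷12 = 1 r 6, and 6÷4 = 1, so 1+6+1 = 8.
Wednesday + 8 ≡ Thursday — that's 2318's doomsday.
In July the doomsday date is Jul 11.
Jul 9 is 2 days before Jul 11; 2 mod 7 = 2, so Thursday − 2 = Tuesday.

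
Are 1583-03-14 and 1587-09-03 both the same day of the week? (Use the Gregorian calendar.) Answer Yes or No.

From Mar 14, 1583 to Sep 3, 1587 is 1634 days.
1634 mod 7 = 3, so they are different weekdays.
(Mar 14, 1583 is a Monday; Sep 3, 1587 is a Thursday.)

No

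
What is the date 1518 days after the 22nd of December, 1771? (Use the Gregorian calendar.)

February 17, 1776

+366 (one year; includes Feb 29, 1772) → Dec 22, 1772 (1152 left).
+365 (one year) → Dec 22, 1773 (787 left).
+365 (one year) → Dec 22, 1774 (422 left).
+365 (one year) → Dec 22, 1775 (57 left).
Dec has 31 days: +10 → Jan 1, 1776 (47 left).
Jan has 31 days: +31 → Feb 1, 1776 (16 left).
+16 → Feb 17, 1776.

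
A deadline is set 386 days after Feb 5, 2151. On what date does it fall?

February 26, 2152

Feb has 28 days: +24 → Mar 1, 2151 (362 left).
Mar has 31 days: +31 → Apr 1, 2151 (331 left).
Apr has 30 days: +30 → May 1, 2151 (301 left).
May has 31 days: +31 → Jun 1, 2151 (270 left).
Jun has 30 days: +30 → Jul 1, 2151 (240 left).
Jul has 31 days: +31 → Aug 1, 2151 (209 left).
Aug has 31 days: +31 → Sep 1, 2151 (178 left).
Sep has 30 days: +30 → Oct 1, 2151 (148 left).
Oct has 31 days: +31 → Nov 1, 2151 (117 left).
Nov has 30 days: +30 → Dec 1, 2151 (87 left).
Dec has 31 days: +31 → Jan 1, 2152 (56 left).
Jan has 31 days: +31 → Feb 1, 2152 (25 left).
+25 → Feb 26, 2152.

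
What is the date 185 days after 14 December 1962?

June 17, 1963

Dec has 31 days: +18 → Jan 1, 1963 (167 left).
Jan has 31 days: +31 → Feb 1, 1963 (136 left).
Feb has 28 days: +28 → Mar 1, 1963 (108 left).
Mar has 31 days: +31 → Apr 1, 1963 (77 left).
Apr has 30 days: +30 → May 1, 1963 (47 left).
May has 31 days: +31 → Jun 1, 1963 (16 left).
+16 → Jun 17, 1963.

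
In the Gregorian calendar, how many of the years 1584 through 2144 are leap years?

137

Multiples of 4 in [1584,2144]: 141.
Of those, multiples of 100: 6 (not leap unless ÷400).
Multiples of 400: 2.
Leap years = 141 − 6 + 2 = 137.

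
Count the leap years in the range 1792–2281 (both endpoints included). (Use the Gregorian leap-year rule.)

119

Multiples of 4 in [1792,2281]: 123.
Of those, multiples of 100: 5 (not leap unless ÷400).
Multiples of 400: 1.
Leap years = 123 − 5 + 1 = 119.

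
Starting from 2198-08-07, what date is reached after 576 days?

+365 (one year) → Aug 7, 2199 (211 left).
Aug has 31 days: +25 → Sep 1, 2199 (186 left).
Sep has 30 days: +30 → Oct 1, 2199 (156 left).
Oct has 31 days: +31 → Nov 1, 2199 (125 left).
Nov has 30 days: +30 → Dec 1, 2199 (95 left).
Dec has 31 days: +31 → Jan 1, 2200 (64 left).
Jan has 31 days: +31 → Feb 1, 2200 (33 left).
Feb has 28 days: +28 → Mar 1, 2200 (5 left).
+5 → Mar 6, 2200.

March 6, 2200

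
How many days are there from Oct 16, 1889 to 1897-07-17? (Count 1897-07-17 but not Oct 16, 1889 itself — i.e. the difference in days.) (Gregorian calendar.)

2831

Oct 16, 1889 → Oct 16, 1890: 365 days.
Oct 16, 1890 → Oct 16, 1891: 365 days.
Oct 16, 1891 → Oct 16, 1892: 366 days (Feb 29, 1892 is in that span).
Oct 16, 1892 → Oct 16, 1893: 365 days.
Oct 16, 1893 → Oct 16, 1894: 365 days.
Oct 16, 1894 → Oct 16, 1895: 365 days.
Oct 16, 1895 → Oct 16, 1896: 366 days (Feb 29, 1896 is in that span).
Oct 16, 1896 → Nov 16, 1896: 31 days (October has 31).
Nov 16, 1896 → Dec 16, 1896: 30 days (November has 30).
Dec 16, 1896 → Jan 16, 1897: 31 days (December has 31).
Jan 16, 1897 → Feb 16, 1897: 31 days (January has 31).
Feb 16, 1897 → Mar 16, 1897: 28 days (February has 28).
Mar 16, 1897 → Apr 16, 1897: 31 days (March has 31).
Apr 16, 1897 → May 16, 1897: 30 days (April has 30).
May 16, 1897 → Jun 16, 1897: 31 days (May has 31).
Jun 16, 1897 → Jul 16, 1897: 30 days (June has 30).
Jul 16, 1897 → Jul 17, 1897: 1 days.
Total: 2831 days.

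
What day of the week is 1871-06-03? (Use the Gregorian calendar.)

Saturday

Doomsday rule: the anchor day for the 1800s is Friday. For year 71: 71÷12 = 5 r 11, and 11÷4 = 2, so 5+11+2 = 18.
Friday + 18 ≡ Tuesday — that's 1871's doomsday.
In June the doomsday date is Jun 6.
Jun 3 is 3 days before Jun 6; 3 mod 7 = 3, so Tuesday − 3 = Saturday.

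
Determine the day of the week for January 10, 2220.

January 1, 2220 is a Saturday.
Jan 1, 2220 → Jan 10, 2220: 9 days.
Total: 9 days.
9 mod 7 = 2, so Saturday + 2 = Monday.

Monday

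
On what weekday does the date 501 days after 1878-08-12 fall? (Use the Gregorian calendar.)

First find the weekday of Aug 12, 1878. Doomsday rule: the anchor day for the 1800s is Friday. For year 78: 78÷12 = 6 r 6, and 6÷4 = 1, so 6+6+1 = 13.
Friday + 13 ≡ Thursday — that's 1878's doomsday.
In August the doomsday date is Aug 8.
Aug 12 is 4 days after Aug 8; 4 mod 7 = 4, so Thursday + 4 = Monday.
501 mod 7 = 4, so 501 days after a Monday is Monday + 4 = Friday.

Friday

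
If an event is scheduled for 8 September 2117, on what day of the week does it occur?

Wednesday

Doomsday rule: the anchor day for the 2100s is Sunday. For year 17: 17÷12 = 1 r 5, and 5÷4 = 1, so 1+5+1 = 7.
Sunday + 7 ≡ Sunday — that's 2117's doomsday.
In September the doomsday date is Sep 5.
Sep 8 is 3 days after Sep 5; 3 mod 7 = 3, so Sunday + 3 = Wednesday.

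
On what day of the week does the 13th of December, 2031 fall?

January 1, 2031 is a Wednesday.
Jan 1, 2031 → Feb 1, 2031: 31 days (January has 31).
Feb 1, 2031 → Mar 1, 2031: 28 days (February has 28).
Mar 1, 2031 → Apr 1, 2031: 31 days (March has 31).
Apr 1, 2031 → May 1, 2031: 30 days (April has 30).
May 1, 2031 → Jun 1, 2031: 31 days (May has 31).
Jun 1, 2031 → Jul 1, 2031: 30 days (June has 30).
Jul 1, 2031 → Aug 1, 2031: 31 days (July has 31).
Aug 1, 2031 → Sep 1, 2031: 31 days (August has 31).
Sep 1, 2031 → Oct 1, 2031: 30 days (September has 30).
Oct 1, 2031 → Nov 1, 2031: 31 days (October has 31).
Nov 1, 2031 → Dec 1, 2031: 30 days (November has 30).
Dec 1, 2031 → Dec 13, 2031: 12 days.
Total: 346 days.
346 mod 7 = 3, so Wednesday + 3 = Saturday.

Saturday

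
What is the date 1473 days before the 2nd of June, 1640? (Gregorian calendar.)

−366 (one year; includes Feb 29, 1640) → Jun 2, 1639 (1107 left).
−365 (one year) → Jun 2, 1638 (742 left).
−365 (one year) → Jun 2, 1637 (377 left).
−2 → May 31, 1637 (end of May, 31 days; 375 left).
−31 → Apr 30, 1637 (end of Apr, 30 days; 344 left).
−30 → Mar 31, 1637 (end of Mar, 31 days; 314 left).
−31 → Feb 28, 1637 (end of Feb, 28 days; 283 left).
−28 → Jan 31, 1637 (end of Jan, 31 days; 255 left).
−31 → Dec 31, 1636 (end of Dec, 31 days; 224 left).
−31 → Nov 30, 1636 (end of Nov, 30 days; 193 left).
−30 → Oct 31, 1636 (end of Oct, 31 days; 163 left).
−31 → Sep 30, 1636 (end of Sep, 30 days; 132 left).
−30 → Aug 31, 1636 (end of Aug, 31 days; 102 left).
−31 → Jul 31, 1636 (end of Jul, 31 days; 71 left).
−31 → Jun 30, 1636 (end of Jun, 30 days; 40 left).
−30 → May 31, 1636 (end of May, 31 days; 10 left).
−10 → May 21, 1636.

May 21, 1636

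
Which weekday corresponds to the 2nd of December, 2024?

Doomsday rule: the anchor day for the 2000s is Tuesday. For year 24: 24÷12 = 2 r 0, and 0÷4 = 0, so 2+0+0 = 2.
Tuesday + 2 ≡ Thursday — that's 2024's doomsday.
In December the doomsday date is Dec 12.
Dec 2 is 10 days before Dec 12; 10 mod 7 = 3, so Thursday − 3 = Monday.

Monday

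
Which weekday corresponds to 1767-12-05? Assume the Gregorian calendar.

Doomsday rule: the anchor day for the 1700s is Sunday. For year 67: 67÷12 = 5 r 7, and 7÷4 = 1, so 5+7+1 = 13.
Sunday + 13 ≡ Saturday — that's 1767's doomsday.
In December the doomsday date is Dec 12.
Dec 5 is 7 days before Dec 12; 7 mod 7 = 0, so Saturday − 0 = Saturday.

Saturday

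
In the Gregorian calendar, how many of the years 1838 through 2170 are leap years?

Multiples of 4 in [1838,2170]: 83.
Of those, multiples of 100: 3 (not leap unless ÷400).
Multiples of 400: 1.
Leap years = 83 − 3 + 1 = 81.

81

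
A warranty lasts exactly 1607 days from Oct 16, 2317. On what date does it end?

March 11, 2322

+365 (one year) → Oct 16, 2318 (1242 left).
+365 (one year) → Oct 16, 2319 (877 left).
+366 (one year; includes Feb 29, 2320) → Oct 16, 2320 (511 left).
+365 (one year) → Oct 16, 2321 (146 left).
Oct has 31 days: +16 → Nov 1, 2321 (130 left).
Nov has 30 days: +30 → Dec 1, 2321 (100 left).
Dec has 31 days: +31 → Jan 1, 2322 (69 left).
Jan has 31 days: +31 → Feb 1, 2322 (38 left).
Feb has 28 days: +28 → Mar 1, 2322 (10 left).
+10 → Mar 11, 2322.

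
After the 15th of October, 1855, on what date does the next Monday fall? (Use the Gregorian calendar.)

October 22, 1855

Oct 15, 1855 is a Monday.
From Monday to the next Monday is 7 days.
Oct 15, 1855 + 7 = Oct 22, 1855.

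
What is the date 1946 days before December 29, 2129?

August 31, 2124

−365 (one year) → Dec 29, 2128 (1581 left).
−366 (one year; includes Feb 29, 2128) → Dec 29, 2127 (1215 left).
−365 (one year) → Dec 29, 2126 (850 left).
−365 (one year) → Dec 29, 2125 (485 left).
−365 (one year) → Dec 29, 2124 (120 left).
−29 → Nov 30, 2124 (end of Nov, 30 days; 91 left).
−30 → Oct 31, 2124 (end of Oct, 31 days; 61 left).
−31 → Sep 30, 2124 (end of Sep, 30 days; 30 left).
−30 → Aug 31, 2124 (end of Aug, 31 days; 0 left).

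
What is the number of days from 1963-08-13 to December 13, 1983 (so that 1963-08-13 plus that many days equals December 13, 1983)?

Aug 13, 1963 → Aug 13, 1964: 366 days (Feb 29, 1964 is in that span).
Aug 13, 1964 → Aug 13, 1965: 365 days.
Aug 13, 1965 → Aug 13, 1966: 365 days.
Aug 13, 1966 → Aug 13, 1967: 365 days.
Aug 13, 1967 → Aug 13, 1968: 366 days (Feb 29, 1968 is in that span).
Aug 13, 1968 → Aug 13, 1969: 365 days.
Aug 13, 1969 → Aug 13, 1970: 365 days.
Aug 13, 1970 → Aug 13, 1971: 365 days.
Aug 13, 1971 → Aug 13, 1972: 366 days (Feb 29, 1972 is in that span).
Aug 13, 1972 → Aug 13, 1973: 365 days.
Aug 13, 1973 → Aug 13, 1974: 365 days.
Aug 13, 1974 → Aug 13, 1975: 365 days.
Aug 13, 1975 → Aug 13, 1976: 366 days (Feb 29, 1976 is in that span).
Aug 13, 1976 → Aug 13, 1977: 365 days.
Aug 13, 1977 → Aug 13, 1978: 365 days.
Aug 13, 1978 → Aug 13, 1979: 365 days.
Aug 13, 1979 → Aug 13, 1980: 366 days (Feb 29, 1980 is in that span).
Aug 13, 1980 → Aug 13, 1981: 365 days.
Aug 13, 1981 → Aug 13, 1982: 365 days.
Aug 13, 1982 → Aug 13, 1983: 365 days.
Aug 13, 1983 → Sep 13, 1983: 31 days (August has 31).
Sep 13, 1983 → Oct 13, 1983: 30 days (September has 30).
Oct 13, 1983 → Nov 13, 1983: 31 days (October has 31).
Nov 13, 1983 → Dec 13, 1983: 30 days.
Total: 7427 days.

7427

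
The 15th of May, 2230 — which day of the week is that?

Saturday

Doomsday rule: the anchor day for the 2200s is Friday. For year 30: 30÷12 = 2 r 6, and 6÷4 = 1, so 2+6+1 = 9.
Friday + 9 ≡ Sunday — that's 2230's doomsday.
In May the doomsday date is May 9.
May 15 is 6 days after May 9; 6 mod 7 = 6, so Sunday + 6 = Saturday.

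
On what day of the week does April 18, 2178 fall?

Saturday

Doomsday rule: the anchor day for the 2100s is Sunday. For year 78: 78÷12 = 6 r 6, and 6÷4 = 1, so 6+6+1 = 13.
Sunday + 13 ≡ Saturday — that's 2178's doomsday.
In April the doomsday date is Apr 4.
Apr 18 is 14 days after Apr 4; 14 mod 7 = 0, so Saturday + 0 = Saturday.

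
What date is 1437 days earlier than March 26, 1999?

April 19, 1995

−365 (one year) → Mar 26, 1998 (1072 left).
−365 (one year) → Mar 26, 1997 (707 left).
−365 (one year) → Mar 26, 1996 (342 left).
−26 → Feb 29, 1996 (end of Feb, 29 days; 316 left).
−29 → Jan 31, 1996 (end of Jan, 31 days; 287 left).
−31 → Dec 31, 1995 (end of Dec, 31 days; 256 left).
−31 → Nov 30, 1995 (end of Nov, 30 days; 225 left).
−30 → Oct 31, 1995 (end of Oct, 31 days; 195 left).
−31 → Sep 30, 1995 (end of Sep, 30 days; 164 left).
−30 → Aug 31, 1995 (end of Aug, 31 days; 134 left).
−31 → Jul 31, 1995 (end of Jul, 31 days; 103 left).
−31 → Jun 30, 1995 (end of Jun, 30 days; 72 left).
−30 → May 31, 1995 (end of May, 31 days; 42 left).
−31 → Apr 30, 1995 (end of Apr, 30 days; 11 left).
−11 → Apr 19, 1995.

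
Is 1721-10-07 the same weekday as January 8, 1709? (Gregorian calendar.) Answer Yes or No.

From Jan 8, 1709 to Oct 7, 1721 is 4655 days.
4655 mod 7 = 0, so they are the same weekday.
(Jan 8, 1709 is a Tuesday; Oct 7, 1721 is a Tuesday.)

Yes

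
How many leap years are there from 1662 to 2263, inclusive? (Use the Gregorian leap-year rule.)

Multiples of 4 in [1662,2263]: 150.
Of those, multiples of 100: 6 (not leap unless ÷400).
Multiples of 400: 1.
Leap years = 150 − 6 + 1 = 145.

145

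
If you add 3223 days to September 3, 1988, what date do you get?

+365 (one year) → Sep 3, 1989 (2858 left).
+365 (one year) → Sep 3, 1990 (2493 left).
+365 (one year) → Sep 3, 1991 (2128 left).
+366 (one year; includes Feb 29, 1992) → Sep 3, 1992 (1762 left).
+365 (one year) → Sep 3, 1993 (1397 left).
+365 (one year) → Sep 3, 1994 (1032 left).
+365 (one year) → Sep 3, 1995 (667 left).
+366 (one year; includes Feb 29, 1996) → Sep 3, 1996 (301 left).
Sep has 30 days: +28 → Oct 1, 1996 (273 left).
Oct has 31 days: +31 → Nov 1, 1996 (242 left).
Nov has 30 days: +30 → Dec 1, 1996 (212 left).
Dec has 31 days: +31 → Jan 1, 1997 (181 left).
Jan has 31 days: +31 → Feb 1, 1997 (150 left).
Feb has 28 days: +28 → Mar 1, 1997 (122 left).
Mar has 31 days: +31 → Apr 1, 1997 (91 left).
Apr has 30 days: +30 → May 1, 1997 (61 left).
May has 31 days: +31 → Jun 1, 1997 (30 left).
Jun has 30 days: +30 → Jul 1, 1997 (0 left).

July 1, 1997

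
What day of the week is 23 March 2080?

Doomsday rule: the anchor day for the 2000s is Tuesday. For year 80: 80÷12 = 6 r 8, and 8÷4 = 2, so 6+8+2 = 16.
Tuesday + 16 ≡ Thursday — that's 2080's doomsday.
In March the doomsday date is Mar 14.
Mar 23 is 9 days after Mar 14; 9 mod 7 = 2, so Thursday + 2 = Saturday.

Saturday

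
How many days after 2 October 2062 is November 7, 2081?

6976

Oct 2, 2062 → Oct 2, 2063: 365 days.
Oct 2, 2063 → Oct 2, 2064: 366 days (Feb 29, 2064 is in that span).
Oct 2, 2064 → Oct 2, 2065: 365 days.
Oct 2, 2065 → Oct 2, 2066: 365 days.
Oct 2, 2066 → Oct 2, 2067: 365 days.
Oct 2, 2067 → Oct 2, 2068: 366 days (Feb 29, 2068 is in that span).
Oct 2, 2068 → Oct 2, 2069: 365 days.
Oct 2, 2069 → Oct 2, 2070: 365 days.
Oct 2, 2070 → Oct 2, 2071: 365 days.
Oct 2, 2071 → Oct 2, 2072: 366 days (Feb 29, 2072 is in that span).
Oct 2, 2072 → Oct 2, 2073: 365 days.
Oct 2, 2073 → Oct 2, 2074: 365 days.
Oct 2, 2074 → Oct 2, 2075: 365 days.
Oct 2, 2075 → Oct 2, 2076: 366 days (Feb 29, 2076 is in that span).
Oct 2, 2076 → Oct 2, 2077: 365 days.
Oct 2, 2077 → Oct 2, 2078: 365 days.
Oct 2, 2078 → Oct 2, 2079: 365 days.
Oct 2, 2079 → Oct 2, 2080: 366 days (Feb 29, 2080 is in that span).
Oct 2, 2080 → Oct 2, 2081: 365 days.
Oct 2, 2081 → Nov 2, 2081: 31 days (October has 31).
Nov 2, 2081 → Nov 7, 2081: 5 days.
Total: 6976 days.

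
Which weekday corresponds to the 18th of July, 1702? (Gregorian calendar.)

Doomsday rule: the anchor day for the 1700s is Sunday. For year 02: 2÷12 = 0 r 2, and 2÷4 = 0, so 0+2+0 = 2.
Sunday + 2 ≡ Tuesday — that's 1702's doomsday.
In July the doomsday date is Jul 11.
Jul 18 is 7 days after Jul 11; 7 mod 7 = 0, so Tuesday + 0 = Tuesday.

Tuesday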